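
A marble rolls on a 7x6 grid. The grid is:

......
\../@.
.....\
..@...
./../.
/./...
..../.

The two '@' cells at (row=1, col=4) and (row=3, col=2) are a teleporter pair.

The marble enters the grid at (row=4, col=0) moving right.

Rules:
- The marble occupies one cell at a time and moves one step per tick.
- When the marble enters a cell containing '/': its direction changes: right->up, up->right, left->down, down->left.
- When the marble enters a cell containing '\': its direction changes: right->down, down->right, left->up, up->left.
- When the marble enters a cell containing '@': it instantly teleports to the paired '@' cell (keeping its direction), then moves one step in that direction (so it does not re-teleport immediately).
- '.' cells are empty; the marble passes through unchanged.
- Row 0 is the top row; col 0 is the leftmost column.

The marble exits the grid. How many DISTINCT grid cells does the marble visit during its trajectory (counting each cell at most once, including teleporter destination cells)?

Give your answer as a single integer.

Answer: 6

Derivation:
Step 1: enter (4,0), '.' pass, move right to (4,1)
Step 2: enter (4,1), '/' deflects right->up, move up to (3,1)
Step 3: enter (3,1), '.' pass, move up to (2,1)
Step 4: enter (2,1), '.' pass, move up to (1,1)
Step 5: enter (1,1), '.' pass, move up to (0,1)
Step 6: enter (0,1), '.' pass, move up to (-1,1)
Step 7: at (-1,1) — EXIT via top edge, pos 1
Distinct cells visited: 6 (path length 6)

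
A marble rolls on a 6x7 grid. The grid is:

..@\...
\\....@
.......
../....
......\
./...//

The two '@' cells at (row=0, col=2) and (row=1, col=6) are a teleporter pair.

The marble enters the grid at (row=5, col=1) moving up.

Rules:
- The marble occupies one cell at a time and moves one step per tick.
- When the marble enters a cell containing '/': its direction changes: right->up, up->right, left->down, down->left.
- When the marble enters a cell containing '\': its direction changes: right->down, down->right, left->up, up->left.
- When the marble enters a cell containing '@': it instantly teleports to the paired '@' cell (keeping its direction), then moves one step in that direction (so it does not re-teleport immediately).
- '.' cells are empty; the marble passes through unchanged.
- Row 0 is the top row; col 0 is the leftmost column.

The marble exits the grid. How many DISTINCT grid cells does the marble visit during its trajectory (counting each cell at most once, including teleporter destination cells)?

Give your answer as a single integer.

Step 1: enter (5,1), '/' deflects up->right, move right to (5,2)
Step 2: enter (5,2), '.' pass, move right to (5,3)
Step 3: enter (5,3), '.' pass, move right to (5,4)
Step 4: enter (5,4), '.' pass, move right to (5,5)
Step 5: enter (5,5), '/' deflects right->up, move up to (4,5)
Step 6: enter (4,5), '.' pass, move up to (3,5)
Step 7: enter (3,5), '.' pass, move up to (2,5)
Step 8: enter (2,5), '.' pass, move up to (1,5)
Step 9: enter (1,5), '.' pass, move up to (0,5)
Step 10: enter (0,5), '.' pass, move up to (-1,5)
Step 11: at (-1,5) — EXIT via top edge, pos 5
Distinct cells visited: 10 (path length 10)

Answer: 10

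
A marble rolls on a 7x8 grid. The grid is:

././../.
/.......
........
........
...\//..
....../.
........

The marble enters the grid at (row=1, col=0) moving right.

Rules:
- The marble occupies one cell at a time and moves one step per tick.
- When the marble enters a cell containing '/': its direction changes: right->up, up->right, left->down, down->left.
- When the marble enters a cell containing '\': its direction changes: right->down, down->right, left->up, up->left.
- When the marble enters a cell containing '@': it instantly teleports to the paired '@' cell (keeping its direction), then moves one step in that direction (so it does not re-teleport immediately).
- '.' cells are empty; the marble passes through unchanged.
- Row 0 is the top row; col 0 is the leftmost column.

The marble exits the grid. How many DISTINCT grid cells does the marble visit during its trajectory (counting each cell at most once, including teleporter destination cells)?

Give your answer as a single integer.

Step 1: enter (1,0), '/' deflects right->up, move up to (0,0)
Step 2: enter (0,0), '.' pass, move up to (-1,0)
Step 3: at (-1,0) — EXIT via top edge, pos 0
Distinct cells visited: 2 (path length 2)

Answer: 2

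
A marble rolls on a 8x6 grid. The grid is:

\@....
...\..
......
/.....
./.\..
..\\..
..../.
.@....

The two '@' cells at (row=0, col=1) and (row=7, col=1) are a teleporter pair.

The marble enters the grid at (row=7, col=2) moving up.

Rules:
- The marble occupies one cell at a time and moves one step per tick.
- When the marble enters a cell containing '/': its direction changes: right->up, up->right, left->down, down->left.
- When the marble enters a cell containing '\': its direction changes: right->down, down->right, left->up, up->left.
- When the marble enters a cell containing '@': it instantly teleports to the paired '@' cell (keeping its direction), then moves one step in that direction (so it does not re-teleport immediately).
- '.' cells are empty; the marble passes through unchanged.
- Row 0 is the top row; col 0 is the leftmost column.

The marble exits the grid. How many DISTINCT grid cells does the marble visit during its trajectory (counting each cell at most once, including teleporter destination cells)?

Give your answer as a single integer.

Answer: 5

Derivation:
Step 1: enter (7,2), '.' pass, move up to (6,2)
Step 2: enter (6,2), '.' pass, move up to (5,2)
Step 3: enter (5,2), '\' deflects up->left, move left to (5,1)
Step 4: enter (5,1), '.' pass, move left to (5,0)
Step 5: enter (5,0), '.' pass, move left to (5,-1)
Step 6: at (5,-1) — EXIT via left edge, pos 5
Distinct cells visited: 5 (path length 5)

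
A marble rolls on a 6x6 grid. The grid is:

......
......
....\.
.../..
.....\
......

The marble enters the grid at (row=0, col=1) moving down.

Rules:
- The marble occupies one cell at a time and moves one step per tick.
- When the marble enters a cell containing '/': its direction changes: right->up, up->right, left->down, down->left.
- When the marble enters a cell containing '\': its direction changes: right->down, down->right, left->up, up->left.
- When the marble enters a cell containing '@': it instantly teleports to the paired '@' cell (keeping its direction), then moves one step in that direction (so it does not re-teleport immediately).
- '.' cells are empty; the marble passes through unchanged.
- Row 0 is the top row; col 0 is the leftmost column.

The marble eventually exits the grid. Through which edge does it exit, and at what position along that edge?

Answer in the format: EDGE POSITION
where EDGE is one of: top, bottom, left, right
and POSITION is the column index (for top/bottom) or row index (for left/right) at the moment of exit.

Step 1: enter (0,1), '.' pass, move down to (1,1)
Step 2: enter (1,1), '.' pass, move down to (2,1)
Step 3: enter (2,1), '.' pass, move down to (3,1)
Step 4: enter (3,1), '.' pass, move down to (4,1)
Step 5: enter (4,1), '.' pass, move down to (5,1)
Step 6: enter (5,1), '.' pass, move down to (6,1)
Step 7: at (6,1) — EXIT via bottom edge, pos 1

Answer: bottom 1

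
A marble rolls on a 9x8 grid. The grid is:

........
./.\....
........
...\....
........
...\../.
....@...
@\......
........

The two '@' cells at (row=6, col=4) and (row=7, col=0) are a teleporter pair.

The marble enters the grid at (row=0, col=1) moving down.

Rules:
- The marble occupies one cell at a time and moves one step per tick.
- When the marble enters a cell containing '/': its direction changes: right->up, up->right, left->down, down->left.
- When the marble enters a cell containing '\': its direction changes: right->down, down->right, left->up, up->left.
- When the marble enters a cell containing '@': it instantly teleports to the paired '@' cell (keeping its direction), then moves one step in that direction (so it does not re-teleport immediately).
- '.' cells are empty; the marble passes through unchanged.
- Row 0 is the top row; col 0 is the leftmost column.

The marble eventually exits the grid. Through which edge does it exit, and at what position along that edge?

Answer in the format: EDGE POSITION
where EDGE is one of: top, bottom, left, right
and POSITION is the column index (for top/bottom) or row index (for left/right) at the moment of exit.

Step 1: enter (0,1), '.' pass, move down to (1,1)
Step 2: enter (1,1), '/' deflects down->left, move left to (1,0)
Step 3: enter (1,0), '.' pass, move left to (1,-1)
Step 4: at (1,-1) — EXIT via left edge, pos 1

Answer: left 1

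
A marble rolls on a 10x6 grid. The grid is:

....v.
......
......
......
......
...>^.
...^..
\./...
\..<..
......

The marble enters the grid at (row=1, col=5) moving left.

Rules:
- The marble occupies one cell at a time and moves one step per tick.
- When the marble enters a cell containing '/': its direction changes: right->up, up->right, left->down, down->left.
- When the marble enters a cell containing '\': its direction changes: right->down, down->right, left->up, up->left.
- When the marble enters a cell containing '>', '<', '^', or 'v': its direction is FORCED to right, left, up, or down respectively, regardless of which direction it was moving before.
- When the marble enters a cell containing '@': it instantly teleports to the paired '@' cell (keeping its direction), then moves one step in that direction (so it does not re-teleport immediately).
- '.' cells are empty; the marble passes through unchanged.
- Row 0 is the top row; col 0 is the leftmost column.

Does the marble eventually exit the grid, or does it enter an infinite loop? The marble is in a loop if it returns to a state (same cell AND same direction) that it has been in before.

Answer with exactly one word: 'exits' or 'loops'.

Step 1: enter (1,5), '.' pass, move left to (1,4)
Step 2: enter (1,4), '.' pass, move left to (1,3)
Step 3: enter (1,3), '.' pass, move left to (1,2)
Step 4: enter (1,2), '.' pass, move left to (1,1)
Step 5: enter (1,1), '.' pass, move left to (1,0)
Step 6: enter (1,0), '.' pass, move left to (1,-1)
Step 7: at (1,-1) — EXIT via left edge, pos 1

Answer: exits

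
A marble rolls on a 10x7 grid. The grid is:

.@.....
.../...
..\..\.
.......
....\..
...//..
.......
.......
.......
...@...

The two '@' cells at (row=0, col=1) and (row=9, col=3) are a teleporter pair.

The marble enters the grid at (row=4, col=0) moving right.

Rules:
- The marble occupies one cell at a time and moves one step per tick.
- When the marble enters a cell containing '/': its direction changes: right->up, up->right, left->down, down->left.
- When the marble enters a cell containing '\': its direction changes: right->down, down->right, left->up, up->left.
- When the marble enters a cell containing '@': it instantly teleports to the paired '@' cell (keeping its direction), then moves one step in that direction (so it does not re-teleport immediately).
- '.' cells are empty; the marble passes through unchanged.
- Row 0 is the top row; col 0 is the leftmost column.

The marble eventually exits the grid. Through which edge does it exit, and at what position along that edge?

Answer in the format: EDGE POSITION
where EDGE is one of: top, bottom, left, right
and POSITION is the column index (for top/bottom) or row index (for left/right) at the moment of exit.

Answer: bottom 1

Derivation:
Step 1: enter (4,0), '.' pass, move right to (4,1)
Step 2: enter (4,1), '.' pass, move right to (4,2)
Step 3: enter (4,2), '.' pass, move right to (4,3)
Step 4: enter (4,3), '.' pass, move right to (4,4)
Step 5: enter (4,4), '\' deflects right->down, move down to (5,4)
Step 6: enter (5,4), '/' deflects down->left, move left to (5,3)
Step 7: enter (5,3), '/' deflects left->down, move down to (6,3)
Step 8: enter (6,3), '.' pass, move down to (7,3)
Step 9: enter (7,3), '.' pass, move down to (8,3)
Step 10: enter (8,3), '.' pass, move down to (9,3)
Step 11: enter (9,3), '@' teleport (9,3)->(0,1), also enter (0,1), move down to (1,1)
Step 12: enter (1,1), '.' pass, move down to (2,1)
Step 13: enter (2,1), '.' pass, move down to (3,1)
Step 14: enter (3,1), '.' pass, move down to (4,1)
Step 15: enter (4,1), '.' pass, move down to (5,1)
Step 16: enter (5,1), '.' pass, move down to (6,1)
Step 17: enter (6,1), '.' pass, move down to (7,1)
Step 18: enter (7,1), '.' pass, move down to (8,1)
Step 19: enter (8,1), '.' pass, move down to (9,1)
Step 20: enter (9,1), '.' pass, move down to (10,1)
Step 21: at (10,1) — EXIT via bottom edge, pos 1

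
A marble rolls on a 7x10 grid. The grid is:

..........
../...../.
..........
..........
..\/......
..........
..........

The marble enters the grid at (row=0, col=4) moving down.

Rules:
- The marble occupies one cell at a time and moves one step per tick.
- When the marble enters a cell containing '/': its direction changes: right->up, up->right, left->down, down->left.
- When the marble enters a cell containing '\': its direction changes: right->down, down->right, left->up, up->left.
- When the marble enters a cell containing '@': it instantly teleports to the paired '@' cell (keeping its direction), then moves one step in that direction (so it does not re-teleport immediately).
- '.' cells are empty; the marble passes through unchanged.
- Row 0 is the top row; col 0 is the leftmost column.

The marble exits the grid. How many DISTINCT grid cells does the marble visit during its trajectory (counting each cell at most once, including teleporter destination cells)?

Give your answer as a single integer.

Answer: 7

Derivation:
Step 1: enter (0,4), '.' pass, move down to (1,4)
Step 2: enter (1,4), '.' pass, move down to (2,4)
Step 3: enter (2,4), '.' pass, move down to (3,4)
Step 4: enter (3,4), '.' pass, move down to (4,4)
Step 5: enter (4,4), '.' pass, move down to (5,4)
Step 6: enter (5,4), '.' pass, move down to (6,4)
Step 7: enter (6,4), '.' pass, move down to (7,4)
Step 8: at (7,4) — EXIT via bottom edge, pos 4
Distinct cells visited: 7 (path length 7)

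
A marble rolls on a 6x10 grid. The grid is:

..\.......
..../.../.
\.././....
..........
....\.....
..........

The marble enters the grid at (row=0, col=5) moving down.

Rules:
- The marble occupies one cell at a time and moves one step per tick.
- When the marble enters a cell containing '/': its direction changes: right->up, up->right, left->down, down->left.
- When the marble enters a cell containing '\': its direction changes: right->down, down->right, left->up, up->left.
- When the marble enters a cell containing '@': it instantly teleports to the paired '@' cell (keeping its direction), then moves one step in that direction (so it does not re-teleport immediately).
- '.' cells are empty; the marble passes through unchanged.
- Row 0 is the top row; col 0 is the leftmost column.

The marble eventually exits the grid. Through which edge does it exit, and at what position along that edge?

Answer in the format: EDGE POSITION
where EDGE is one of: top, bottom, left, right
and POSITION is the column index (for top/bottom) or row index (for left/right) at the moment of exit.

Step 1: enter (0,5), '.' pass, move down to (1,5)
Step 2: enter (1,5), '.' pass, move down to (2,5)
Step 3: enter (2,5), '/' deflects down->left, move left to (2,4)
Step 4: enter (2,4), '.' pass, move left to (2,3)
Step 5: enter (2,3), '/' deflects left->down, move down to (3,3)
Step 6: enter (3,3), '.' pass, move down to (4,3)
Step 7: enter (4,3), '.' pass, move down to (5,3)
Step 8: enter (5,3), '.' pass, move down to (6,3)
Step 9: at (6,3) — EXIT via bottom edge, pos 3

Answer: bottom 3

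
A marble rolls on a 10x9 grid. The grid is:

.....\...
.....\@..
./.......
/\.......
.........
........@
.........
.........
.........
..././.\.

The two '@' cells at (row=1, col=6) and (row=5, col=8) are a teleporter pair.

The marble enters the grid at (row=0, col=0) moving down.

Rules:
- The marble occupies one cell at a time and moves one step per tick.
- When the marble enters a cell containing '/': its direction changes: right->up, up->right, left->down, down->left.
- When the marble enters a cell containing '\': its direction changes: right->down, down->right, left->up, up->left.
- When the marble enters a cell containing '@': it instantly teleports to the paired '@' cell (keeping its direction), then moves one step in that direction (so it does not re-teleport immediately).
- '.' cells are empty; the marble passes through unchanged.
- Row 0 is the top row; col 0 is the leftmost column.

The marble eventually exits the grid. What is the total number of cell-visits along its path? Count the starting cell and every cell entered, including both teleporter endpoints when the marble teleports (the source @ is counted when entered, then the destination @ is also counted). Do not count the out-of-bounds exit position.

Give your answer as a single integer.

Answer: 4

Derivation:
Step 1: enter (0,0), '.' pass, move down to (1,0)
Step 2: enter (1,0), '.' pass, move down to (2,0)
Step 3: enter (2,0), '.' pass, move down to (3,0)
Step 4: enter (3,0), '/' deflects down->left, move left to (3,-1)
Step 5: at (3,-1) — EXIT via left edge, pos 3
Path length (cell visits): 4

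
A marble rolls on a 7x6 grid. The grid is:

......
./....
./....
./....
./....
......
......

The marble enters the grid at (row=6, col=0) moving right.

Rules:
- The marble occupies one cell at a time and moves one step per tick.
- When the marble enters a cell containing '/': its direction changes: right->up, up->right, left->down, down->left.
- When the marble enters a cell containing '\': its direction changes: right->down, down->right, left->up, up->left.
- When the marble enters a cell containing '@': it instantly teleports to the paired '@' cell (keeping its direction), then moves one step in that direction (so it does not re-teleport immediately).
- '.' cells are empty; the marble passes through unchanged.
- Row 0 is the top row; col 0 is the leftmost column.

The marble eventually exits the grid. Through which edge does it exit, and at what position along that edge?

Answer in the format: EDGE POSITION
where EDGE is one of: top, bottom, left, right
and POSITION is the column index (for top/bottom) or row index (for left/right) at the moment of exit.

Answer: right 6

Derivation:
Step 1: enter (6,0), '.' pass, move right to (6,1)
Step 2: enter (6,1), '.' pass, move right to (6,2)
Step 3: enter (6,2), '.' pass, move right to (6,3)
Step 4: enter (6,3), '.' pass, move right to (6,4)
Step 5: enter (6,4), '.' pass, move right to (6,5)
Step 6: enter (6,5), '.' pass, move right to (6,6)
Step 7: at (6,6) — EXIT via right edge, pos 6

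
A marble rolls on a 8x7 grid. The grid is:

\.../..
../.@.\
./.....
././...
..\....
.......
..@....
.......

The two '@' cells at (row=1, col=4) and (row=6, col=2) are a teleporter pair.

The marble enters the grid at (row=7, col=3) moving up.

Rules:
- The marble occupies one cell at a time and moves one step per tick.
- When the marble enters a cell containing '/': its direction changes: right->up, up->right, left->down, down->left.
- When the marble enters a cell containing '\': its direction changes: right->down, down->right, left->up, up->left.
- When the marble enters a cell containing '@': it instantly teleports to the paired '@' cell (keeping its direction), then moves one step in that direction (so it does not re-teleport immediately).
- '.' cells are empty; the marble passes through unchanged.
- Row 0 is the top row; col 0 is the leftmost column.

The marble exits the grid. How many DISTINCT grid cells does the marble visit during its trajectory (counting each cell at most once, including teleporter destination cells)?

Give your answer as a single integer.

Step 1: enter (7,3), '.' pass, move up to (6,3)
Step 2: enter (6,3), '.' pass, move up to (5,3)
Step 3: enter (5,3), '.' pass, move up to (4,3)
Step 4: enter (4,3), '.' pass, move up to (3,3)
Step 5: enter (3,3), '/' deflects up->right, move right to (3,4)
Step 6: enter (3,4), '.' pass, move right to (3,5)
Step 7: enter (3,5), '.' pass, move right to (3,6)
Step 8: enter (3,6), '.' pass, move right to (3,7)
Step 9: at (3,7) — EXIT via right edge, pos 3
Distinct cells visited: 8 (path length 8)

Answer: 8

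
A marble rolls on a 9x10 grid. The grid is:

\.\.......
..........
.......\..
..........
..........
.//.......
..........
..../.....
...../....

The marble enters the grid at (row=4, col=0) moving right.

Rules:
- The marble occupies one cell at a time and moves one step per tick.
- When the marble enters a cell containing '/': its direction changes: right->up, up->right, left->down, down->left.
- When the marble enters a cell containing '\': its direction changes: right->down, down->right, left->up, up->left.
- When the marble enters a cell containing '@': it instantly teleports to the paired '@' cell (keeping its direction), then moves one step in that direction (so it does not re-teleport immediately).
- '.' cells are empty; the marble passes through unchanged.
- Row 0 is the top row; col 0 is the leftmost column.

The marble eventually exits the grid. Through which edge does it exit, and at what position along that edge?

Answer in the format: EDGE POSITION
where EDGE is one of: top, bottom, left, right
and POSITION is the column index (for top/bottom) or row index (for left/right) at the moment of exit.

Answer: right 4

Derivation:
Step 1: enter (4,0), '.' pass, move right to (4,1)
Step 2: enter (4,1), '.' pass, move right to (4,2)
Step 3: enter (4,2), '.' pass, move right to (4,3)
Step 4: enter (4,3), '.' pass, move right to (4,4)
Step 5: enter (4,4), '.' pass, move right to (4,5)
Step 6: enter (4,5), '.' pass, move right to (4,6)
Step 7: enter (4,6), '.' pass, move right to (4,7)
Step 8: enter (4,7), '.' pass, move right to (4,8)
Step 9: enter (4,8), '.' pass, move right to (4,9)
Step 10: enter (4,9), '.' pass, move right to (4,10)
Step 11: at (4,10) — EXIT via right edge, pos 4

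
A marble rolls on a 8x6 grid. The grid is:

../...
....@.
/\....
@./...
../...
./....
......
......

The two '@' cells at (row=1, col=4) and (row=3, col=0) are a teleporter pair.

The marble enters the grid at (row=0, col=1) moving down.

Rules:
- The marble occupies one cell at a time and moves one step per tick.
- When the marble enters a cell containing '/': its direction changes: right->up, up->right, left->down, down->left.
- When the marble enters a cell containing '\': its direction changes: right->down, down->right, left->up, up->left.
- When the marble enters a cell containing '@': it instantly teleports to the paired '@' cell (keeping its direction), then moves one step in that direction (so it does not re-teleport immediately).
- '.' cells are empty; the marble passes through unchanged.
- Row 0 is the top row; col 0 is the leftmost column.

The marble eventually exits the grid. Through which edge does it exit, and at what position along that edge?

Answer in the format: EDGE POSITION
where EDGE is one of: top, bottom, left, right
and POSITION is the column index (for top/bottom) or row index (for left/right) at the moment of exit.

Step 1: enter (0,1), '.' pass, move down to (1,1)
Step 2: enter (1,1), '.' pass, move down to (2,1)
Step 3: enter (2,1), '\' deflects down->right, move right to (2,2)
Step 4: enter (2,2), '.' pass, move right to (2,3)
Step 5: enter (2,3), '.' pass, move right to (2,4)
Step 6: enter (2,4), '.' pass, move right to (2,5)
Step 7: enter (2,5), '.' pass, move right to (2,6)
Step 8: at (2,6) — EXIT via right edge, pos 2

Answer: right 2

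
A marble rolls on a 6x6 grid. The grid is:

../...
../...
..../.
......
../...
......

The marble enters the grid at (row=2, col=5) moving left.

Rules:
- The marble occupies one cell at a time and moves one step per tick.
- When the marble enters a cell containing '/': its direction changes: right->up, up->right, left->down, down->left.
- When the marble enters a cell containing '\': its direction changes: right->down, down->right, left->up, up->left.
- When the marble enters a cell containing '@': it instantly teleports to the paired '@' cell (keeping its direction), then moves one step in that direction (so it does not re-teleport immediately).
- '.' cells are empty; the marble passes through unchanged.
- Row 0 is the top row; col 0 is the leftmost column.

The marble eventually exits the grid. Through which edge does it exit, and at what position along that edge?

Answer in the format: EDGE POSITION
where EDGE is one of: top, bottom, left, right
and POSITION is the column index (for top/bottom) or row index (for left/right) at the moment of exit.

Step 1: enter (2,5), '.' pass, move left to (2,4)
Step 2: enter (2,4), '/' deflects left->down, move down to (3,4)
Step 3: enter (3,4), '.' pass, move down to (4,4)
Step 4: enter (4,4), '.' pass, move down to (5,4)
Step 5: enter (5,4), '.' pass, move down to (6,4)
Step 6: at (6,4) — EXIT via bottom edge, pos 4

Answer: bottom 4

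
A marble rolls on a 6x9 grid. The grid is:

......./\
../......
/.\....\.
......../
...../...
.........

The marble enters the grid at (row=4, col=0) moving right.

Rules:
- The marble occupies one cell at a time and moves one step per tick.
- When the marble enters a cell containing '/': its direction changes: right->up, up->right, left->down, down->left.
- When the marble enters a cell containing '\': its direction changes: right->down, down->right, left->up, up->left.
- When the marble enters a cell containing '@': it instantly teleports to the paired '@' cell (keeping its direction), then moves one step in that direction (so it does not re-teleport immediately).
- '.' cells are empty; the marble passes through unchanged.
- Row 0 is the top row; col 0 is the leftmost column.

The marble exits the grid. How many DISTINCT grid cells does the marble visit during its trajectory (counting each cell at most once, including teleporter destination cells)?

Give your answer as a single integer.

Answer: 10

Derivation:
Step 1: enter (4,0), '.' pass, move right to (4,1)
Step 2: enter (4,1), '.' pass, move right to (4,2)
Step 3: enter (4,2), '.' pass, move right to (4,3)
Step 4: enter (4,3), '.' pass, move right to (4,4)
Step 5: enter (4,4), '.' pass, move right to (4,5)
Step 6: enter (4,5), '/' deflects right->up, move up to (3,5)
Step 7: enter (3,5), '.' pass, move up to (2,5)
Step 8: enter (2,5), '.' pass, move up to (1,5)
Step 9: enter (1,5), '.' pass, move up to (0,5)
Step 10: enter (0,5), '.' pass, move up to (-1,5)
Step 11: at (-1,5) — EXIT via top edge, pos 5
Distinct cells visited: 10 (path length 10)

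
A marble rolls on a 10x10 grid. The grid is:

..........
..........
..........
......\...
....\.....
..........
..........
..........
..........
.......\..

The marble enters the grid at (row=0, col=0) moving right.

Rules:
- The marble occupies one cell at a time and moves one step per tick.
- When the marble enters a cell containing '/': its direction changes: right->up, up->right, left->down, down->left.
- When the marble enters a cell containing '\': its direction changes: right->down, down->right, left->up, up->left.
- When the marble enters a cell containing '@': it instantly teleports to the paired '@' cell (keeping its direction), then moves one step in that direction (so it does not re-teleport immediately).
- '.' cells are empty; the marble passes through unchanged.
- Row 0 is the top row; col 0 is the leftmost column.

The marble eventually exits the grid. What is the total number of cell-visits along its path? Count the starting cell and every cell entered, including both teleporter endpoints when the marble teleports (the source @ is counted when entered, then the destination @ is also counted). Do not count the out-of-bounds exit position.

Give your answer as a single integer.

Step 1: enter (0,0), '.' pass, move right to (0,1)
Step 2: enter (0,1), '.' pass, move right to (0,2)
Step 3: enter (0,2), '.' pass, move right to (0,3)
Step 4: enter (0,3), '.' pass, move right to (0,4)
Step 5: enter (0,4), '.' pass, move right to (0,5)
Step 6: enter (0,5), '.' pass, move right to (0,6)
Step 7: enter (0,6), '.' pass, move right to (0,7)
Step 8: enter (0,7), '.' pass, move right to (0,8)
Step 9: enter (0,8), '.' pass, move right to (0,9)
Step 10: enter (0,9), '.' pass, move right to (0,10)
Step 11: at (0,10) — EXIT via right edge, pos 0
Path length (cell visits): 10

Answer: 10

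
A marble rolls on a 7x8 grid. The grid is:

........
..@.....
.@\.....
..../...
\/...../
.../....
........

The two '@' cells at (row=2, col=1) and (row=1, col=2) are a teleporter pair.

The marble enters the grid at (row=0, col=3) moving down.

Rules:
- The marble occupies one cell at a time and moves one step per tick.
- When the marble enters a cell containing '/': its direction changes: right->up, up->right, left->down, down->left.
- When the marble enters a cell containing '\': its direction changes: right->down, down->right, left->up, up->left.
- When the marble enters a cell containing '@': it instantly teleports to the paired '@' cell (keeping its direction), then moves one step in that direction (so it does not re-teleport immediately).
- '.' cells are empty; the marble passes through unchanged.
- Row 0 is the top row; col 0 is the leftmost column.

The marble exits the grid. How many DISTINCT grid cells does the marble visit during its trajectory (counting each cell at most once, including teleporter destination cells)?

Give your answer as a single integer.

Step 1: enter (0,3), '.' pass, move down to (1,3)
Step 2: enter (1,3), '.' pass, move down to (2,3)
Step 3: enter (2,3), '.' pass, move down to (3,3)
Step 4: enter (3,3), '.' pass, move down to (4,3)
Step 5: enter (4,3), '.' pass, move down to (5,3)
Step 6: enter (5,3), '/' deflects down->left, move left to (5,2)
Step 7: enter (5,2), '.' pass, move left to (5,1)
Step 8: enter (5,1), '.' pass, move left to (5,0)
Step 9: enter (5,0), '.' pass, move left to (5,-1)
Step 10: at (5,-1) — EXIT via left edge, pos 5
Distinct cells visited: 9 (path length 9)

Answer: 9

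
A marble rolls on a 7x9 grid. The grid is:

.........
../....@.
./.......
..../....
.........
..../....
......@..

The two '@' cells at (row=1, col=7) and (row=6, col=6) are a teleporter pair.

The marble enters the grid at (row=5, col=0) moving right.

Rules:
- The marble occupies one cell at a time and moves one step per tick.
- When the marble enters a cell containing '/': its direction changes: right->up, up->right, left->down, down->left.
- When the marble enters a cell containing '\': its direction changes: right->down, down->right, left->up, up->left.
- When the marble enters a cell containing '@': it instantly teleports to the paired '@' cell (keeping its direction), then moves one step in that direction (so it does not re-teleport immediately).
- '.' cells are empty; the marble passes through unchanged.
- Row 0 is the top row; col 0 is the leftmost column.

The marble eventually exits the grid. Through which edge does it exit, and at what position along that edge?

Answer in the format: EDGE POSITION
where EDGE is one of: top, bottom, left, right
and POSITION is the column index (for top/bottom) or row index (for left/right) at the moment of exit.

Step 1: enter (5,0), '.' pass, move right to (5,1)
Step 2: enter (5,1), '.' pass, move right to (5,2)
Step 3: enter (5,2), '.' pass, move right to (5,3)
Step 4: enter (5,3), '.' pass, move right to (5,4)
Step 5: enter (5,4), '/' deflects right->up, move up to (4,4)
Step 6: enter (4,4), '.' pass, move up to (3,4)
Step 7: enter (3,4), '/' deflects up->right, move right to (3,5)
Step 8: enter (3,5), '.' pass, move right to (3,6)
Step 9: enter (3,6), '.' pass, move right to (3,7)
Step 10: enter (3,7), '.' pass, move right to (3,8)
Step 11: enter (3,8), '.' pass, move right to (3,9)
Step 12: at (3,9) — EXIT via right edge, pos 3

Answer: right 3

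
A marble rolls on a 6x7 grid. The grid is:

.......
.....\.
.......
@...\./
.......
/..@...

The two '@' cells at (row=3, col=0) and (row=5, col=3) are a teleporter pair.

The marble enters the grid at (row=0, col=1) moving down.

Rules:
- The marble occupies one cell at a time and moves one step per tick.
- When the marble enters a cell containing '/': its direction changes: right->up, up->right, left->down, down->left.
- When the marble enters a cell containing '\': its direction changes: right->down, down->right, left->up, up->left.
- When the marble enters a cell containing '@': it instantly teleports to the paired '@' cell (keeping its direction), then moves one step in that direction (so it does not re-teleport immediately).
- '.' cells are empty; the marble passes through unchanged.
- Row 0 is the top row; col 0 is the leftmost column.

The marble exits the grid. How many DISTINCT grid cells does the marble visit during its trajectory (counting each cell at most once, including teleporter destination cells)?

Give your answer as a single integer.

Answer: 6

Derivation:
Step 1: enter (0,1), '.' pass, move down to (1,1)
Step 2: enter (1,1), '.' pass, move down to (2,1)
Step 3: enter (2,1), '.' pass, move down to (3,1)
Step 4: enter (3,1), '.' pass, move down to (4,1)
Step 5: enter (4,1), '.' pass, move down to (5,1)
Step 6: enter (5,1), '.' pass, move down to (6,1)
Step 7: at (6,1) — EXIT via bottom edge, pos 1
Distinct cells visited: 6 (path length 6)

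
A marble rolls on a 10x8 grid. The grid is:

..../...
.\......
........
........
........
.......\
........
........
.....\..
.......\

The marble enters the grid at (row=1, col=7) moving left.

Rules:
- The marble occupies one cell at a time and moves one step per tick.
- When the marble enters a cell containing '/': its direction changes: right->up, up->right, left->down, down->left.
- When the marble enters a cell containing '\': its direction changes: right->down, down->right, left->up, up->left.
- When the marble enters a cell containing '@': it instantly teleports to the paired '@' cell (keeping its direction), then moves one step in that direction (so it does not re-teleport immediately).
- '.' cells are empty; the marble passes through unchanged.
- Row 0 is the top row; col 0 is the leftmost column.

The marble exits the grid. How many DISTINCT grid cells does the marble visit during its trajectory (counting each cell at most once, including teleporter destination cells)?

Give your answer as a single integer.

Step 1: enter (1,7), '.' pass, move left to (1,6)
Step 2: enter (1,6), '.' pass, move left to (1,5)
Step 3: enter (1,5), '.' pass, move left to (1,4)
Step 4: enter (1,4), '.' pass, move left to (1,3)
Step 5: enter (1,3), '.' pass, move left to (1,2)
Step 6: enter (1,2), '.' pass, move left to (1,1)
Step 7: enter (1,1), '\' deflects left->up, move up to (0,1)
Step 8: enter (0,1), '.' pass, move up to (-1,1)
Step 9: at (-1,1) — EXIT via top edge, pos 1
Distinct cells visited: 8 (path length 8)

Answer: 8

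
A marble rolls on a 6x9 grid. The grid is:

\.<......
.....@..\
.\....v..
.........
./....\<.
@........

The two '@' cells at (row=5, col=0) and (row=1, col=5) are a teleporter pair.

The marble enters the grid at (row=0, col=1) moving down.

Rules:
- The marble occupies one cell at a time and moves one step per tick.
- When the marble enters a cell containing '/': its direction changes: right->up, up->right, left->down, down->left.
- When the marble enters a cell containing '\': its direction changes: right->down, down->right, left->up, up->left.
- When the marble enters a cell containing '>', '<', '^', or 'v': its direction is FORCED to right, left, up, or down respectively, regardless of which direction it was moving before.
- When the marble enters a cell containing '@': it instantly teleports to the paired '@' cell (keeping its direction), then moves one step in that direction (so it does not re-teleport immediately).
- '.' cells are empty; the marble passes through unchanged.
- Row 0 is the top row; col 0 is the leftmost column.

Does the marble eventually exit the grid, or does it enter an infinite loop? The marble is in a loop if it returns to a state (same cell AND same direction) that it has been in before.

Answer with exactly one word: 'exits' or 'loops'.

Step 1: enter (0,1), '.' pass, move down to (1,1)
Step 2: enter (1,1), '.' pass, move down to (2,1)
Step 3: enter (2,1), '\' deflects down->right, move right to (2,2)
Step 4: enter (2,2), '.' pass, move right to (2,3)
Step 5: enter (2,3), '.' pass, move right to (2,4)
Step 6: enter (2,4), '.' pass, move right to (2,5)
Step 7: enter (2,5), '.' pass, move right to (2,6)
Step 8: enter (2,6), 'v' forces right->down, move down to (3,6)
Step 9: enter (3,6), '.' pass, move down to (4,6)
Step 10: enter (4,6), '\' deflects down->right, move right to (4,7)
Step 11: enter (4,7), '<' forces right->left, move left to (4,6)
Step 12: enter (4,6), '\' deflects left->up, move up to (3,6)
Step 13: enter (3,6), '.' pass, move up to (2,6)
Step 14: enter (2,6), 'v' forces up->down, move down to (3,6)
Step 15: at (3,6) dir=down — LOOP DETECTED (seen before)

Answer: loops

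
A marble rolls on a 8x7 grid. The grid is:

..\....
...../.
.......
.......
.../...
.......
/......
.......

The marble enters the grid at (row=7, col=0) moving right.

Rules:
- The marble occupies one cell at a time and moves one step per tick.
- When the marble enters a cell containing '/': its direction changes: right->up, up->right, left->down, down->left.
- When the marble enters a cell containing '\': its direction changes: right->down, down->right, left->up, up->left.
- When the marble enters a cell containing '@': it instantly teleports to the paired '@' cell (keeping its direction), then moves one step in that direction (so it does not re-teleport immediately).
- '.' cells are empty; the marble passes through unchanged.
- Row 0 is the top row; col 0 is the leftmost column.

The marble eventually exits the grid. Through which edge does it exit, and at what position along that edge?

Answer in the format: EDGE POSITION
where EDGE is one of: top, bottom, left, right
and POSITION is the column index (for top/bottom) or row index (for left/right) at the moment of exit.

Answer: right 7

Derivation:
Step 1: enter (7,0), '.' pass, move right to (7,1)
Step 2: enter (7,1), '.' pass, move right to (7,2)
Step 3: enter (7,2), '.' pass, move right to (7,3)
Step 4: enter (7,3), '.' pass, move right to (7,4)
Step 5: enter (7,4), '.' pass, move right to (7,5)
Step 6: enter (7,5), '.' pass, move right to (7,6)
Step 7: enter (7,6), '.' pass, move right to (7,7)
Step 8: at (7,7) — EXIT via right edge, pos 7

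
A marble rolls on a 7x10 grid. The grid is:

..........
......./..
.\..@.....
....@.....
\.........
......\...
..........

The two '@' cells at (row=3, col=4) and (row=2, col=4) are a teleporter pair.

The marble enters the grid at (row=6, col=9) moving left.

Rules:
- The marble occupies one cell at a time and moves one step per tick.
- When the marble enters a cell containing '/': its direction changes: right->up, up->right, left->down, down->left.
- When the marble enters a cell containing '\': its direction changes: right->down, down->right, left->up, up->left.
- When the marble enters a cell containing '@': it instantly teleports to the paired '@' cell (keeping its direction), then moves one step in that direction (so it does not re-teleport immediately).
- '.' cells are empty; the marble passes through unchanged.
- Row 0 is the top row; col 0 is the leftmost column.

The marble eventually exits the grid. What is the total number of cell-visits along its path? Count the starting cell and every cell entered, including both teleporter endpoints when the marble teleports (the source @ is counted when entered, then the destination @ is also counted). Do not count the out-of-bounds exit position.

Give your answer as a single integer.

Step 1: enter (6,9), '.' pass, move left to (6,8)
Step 2: enter (6,8), '.' pass, move left to (6,7)
Step 3: enter (6,7), '.' pass, move left to (6,6)
Step 4: enter (6,6), '.' pass, move left to (6,5)
Step 5: enter (6,5), '.' pass, move left to (6,4)
Step 6: enter (6,4), '.' pass, move left to (6,3)
Step 7: enter (6,3), '.' pass, move left to (6,2)
Step 8: enter (6,2), '.' pass, move left to (6,1)
Step 9: enter (6,1), '.' pass, move left to (6,0)
Step 10: enter (6,0), '.' pass, move left to (6,-1)
Step 11: at (6,-1) — EXIT via left edge, pos 6
Path length (cell visits): 10

Answer: 10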